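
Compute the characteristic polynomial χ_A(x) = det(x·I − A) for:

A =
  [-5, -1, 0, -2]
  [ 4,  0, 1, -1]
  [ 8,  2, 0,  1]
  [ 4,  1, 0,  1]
x^4 + 4*x^3 + 6*x^2 + 4*x + 1

Expanding det(x·I − A) (e.g. by cofactor expansion or by noting that A is similar to its Jordan form J, which has the same characteristic polynomial as A) gives
  χ_A(x) = x^4 + 4*x^3 + 6*x^2 + 4*x + 1
which factors as (x + 1)^4. The eigenvalues (with algebraic multiplicities) are λ = -1 with multiplicity 4.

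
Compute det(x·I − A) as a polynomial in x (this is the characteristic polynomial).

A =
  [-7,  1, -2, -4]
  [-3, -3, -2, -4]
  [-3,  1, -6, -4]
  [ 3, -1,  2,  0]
x^4 + 16*x^3 + 96*x^2 + 256*x + 256

Expanding det(x·I − A) (e.g. by cofactor expansion or by noting that A is similar to its Jordan form J, which has the same characteristic polynomial as A) gives
  χ_A(x) = x^4 + 16*x^3 + 96*x^2 + 256*x + 256
which factors as (x + 4)^4. The eigenvalues (with algebraic multiplicities) are λ = -4 with multiplicity 4.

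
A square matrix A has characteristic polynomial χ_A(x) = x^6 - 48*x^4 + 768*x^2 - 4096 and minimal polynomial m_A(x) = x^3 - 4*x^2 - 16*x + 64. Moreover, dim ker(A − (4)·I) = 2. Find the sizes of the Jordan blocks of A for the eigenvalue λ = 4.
Block sizes for λ = 4: [2, 1]

Step 1 — from the characteristic polynomial, algebraic multiplicity of λ = 4 is 3. From dim ker(A − (4)·I) = 2, there are exactly 2 Jordan blocks for λ = 4.
Step 2 — from the minimal polynomial, the factor (x − 4)^2 tells us the largest block for λ = 4 has size 2.
Step 3 — with total size 3, 2 blocks, and largest block 2, the block sizes (in nonincreasing order) are [2, 1].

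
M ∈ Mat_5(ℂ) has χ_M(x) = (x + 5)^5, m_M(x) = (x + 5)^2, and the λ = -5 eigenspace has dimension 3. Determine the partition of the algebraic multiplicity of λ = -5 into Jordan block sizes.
Block sizes for λ = -5: [2, 2, 1]

Step 1 — from the characteristic polynomial, algebraic multiplicity of λ = -5 is 5. From dim ker(M − (-5)·I) = 3, there are exactly 3 Jordan blocks for λ = -5.
Step 2 — from the minimal polynomial, the factor (x + 5)^2 tells us the largest block for λ = -5 has size 2.
Step 3 — with total size 5, 3 blocks, and largest block 2, the block sizes (in nonincreasing order) are [2, 2, 1].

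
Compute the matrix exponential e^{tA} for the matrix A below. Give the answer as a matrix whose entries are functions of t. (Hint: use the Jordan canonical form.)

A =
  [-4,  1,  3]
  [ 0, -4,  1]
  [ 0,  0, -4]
e^{tA} =
  [exp(-4*t), t*exp(-4*t), t^2*exp(-4*t)/2 + 3*t*exp(-4*t)]
  [0, exp(-4*t), t*exp(-4*t)]
  [0, 0, exp(-4*t)]

Strategy: write A = P · J · P⁻¹ where J is a Jordan canonical form, so e^{tA} = P · e^{tJ} · P⁻¹, and e^{tJ} can be computed block-by-block.

A has Jordan form
J =
  [-4,  1,  0]
  [ 0, -4,  1]
  [ 0,  0, -4]
(up to reordering of blocks).

Per-block formulas:
  For a 3×3 Jordan block J_3(-4): exp(t · J_3(-4)) = e^(-4t)·(I + t·N + (t^2/2)·N^2), where N is the 3×3 nilpotent shift.

After assembling e^{tJ} and conjugating by P, we get:

e^{tA} =
  [exp(-4*t), t*exp(-4*t), t^2*exp(-4*t)/2 + 3*t*exp(-4*t)]
  [0, exp(-4*t), t*exp(-4*t)]
  [0, 0, exp(-4*t)]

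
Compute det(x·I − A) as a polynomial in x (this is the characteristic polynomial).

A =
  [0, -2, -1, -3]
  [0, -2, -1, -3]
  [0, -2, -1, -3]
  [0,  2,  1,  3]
x^4

Expanding det(x·I − A) (e.g. by cofactor expansion or by noting that A is similar to its Jordan form J, which has the same characteristic polynomial as A) gives
  χ_A(x) = x^4
which factors as x^4. The eigenvalues (with algebraic multiplicities) are λ = 0 with multiplicity 4.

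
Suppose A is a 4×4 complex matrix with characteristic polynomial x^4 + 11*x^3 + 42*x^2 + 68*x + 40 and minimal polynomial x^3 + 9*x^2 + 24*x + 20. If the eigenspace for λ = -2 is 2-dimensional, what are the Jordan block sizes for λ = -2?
Block sizes for λ = -2: [2, 1]

Step 1 — from the characteristic polynomial, algebraic multiplicity of λ = -2 is 3. From dim ker(A − (-2)·I) = 2, there are exactly 2 Jordan blocks for λ = -2.
Step 2 — from the minimal polynomial, the factor (x + 2)^2 tells us the largest block for λ = -2 has size 2.
Step 3 — with total size 3, 2 blocks, and largest block 2, the block sizes (in nonincreasing order) are [2, 1].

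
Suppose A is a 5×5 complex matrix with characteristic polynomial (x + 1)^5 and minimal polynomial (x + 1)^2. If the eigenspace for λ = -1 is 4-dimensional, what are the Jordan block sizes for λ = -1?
Block sizes for λ = -1: [2, 1, 1, 1]

Step 1 — from the characteristic polynomial, algebraic multiplicity of λ = -1 is 5. From dim ker(A − (-1)·I) = 4, there are exactly 4 Jordan blocks for λ = -1.
Step 2 — from the minimal polynomial, the factor (x + 1)^2 tells us the largest block for λ = -1 has size 2.
Step 3 — with total size 5, 4 blocks, and largest block 2, the block sizes (in nonincreasing order) are [2, 1, 1, 1].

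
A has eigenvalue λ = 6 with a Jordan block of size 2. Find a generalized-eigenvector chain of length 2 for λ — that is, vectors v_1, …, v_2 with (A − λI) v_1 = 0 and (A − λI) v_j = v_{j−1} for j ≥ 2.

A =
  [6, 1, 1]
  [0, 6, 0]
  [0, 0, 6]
A Jordan chain for λ = 6 of length 2:
v_1 = (1, 0, 0)ᵀ
v_2 = (0, 1, 0)ᵀ

Let N = A − (6)·I. We want v_2 with N^2 v_2 = 0 but N^1 v_2 ≠ 0; then v_{j-1} := N · v_j for j = 2, …, 2.

Pick v_2 = (0, 1, 0)ᵀ.
Then v_1 = N · v_2 = (1, 0, 0)ᵀ.

Sanity check: (A − (6)·I) v_1 = (0, 0, 0)ᵀ = 0. ✓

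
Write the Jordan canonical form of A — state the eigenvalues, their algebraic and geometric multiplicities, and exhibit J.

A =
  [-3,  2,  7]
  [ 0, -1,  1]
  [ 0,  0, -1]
J_1(-3) ⊕ J_2(-1)

The characteristic polynomial is
  det(x·I − A) = x^3 + 5*x^2 + 7*x + 3 = (x + 1)^2*(x + 3)

Eigenvalues and multiplicities (the geometric multiplicity of λ is n − rank(A − λI), which equals the number of Jordan blocks for λ):
  λ = -3: algebraic multiplicity = 1, geometric multiplicity = 1
  λ = -1: algebraic multiplicity = 2, geometric multiplicity = 1

Determining the block sizes for each eigenvalue:
  λ = -3: one block (gm = 1), so the single block has size am = 1 → block sizes [1]
  λ = -1: one block (gm = 1), so the single block has size am = 2 → block sizes [2]

Assembling the blocks gives a Jordan form
J =
  [-3,  0,  0]
  [ 0, -1,  1]
  [ 0,  0, -1]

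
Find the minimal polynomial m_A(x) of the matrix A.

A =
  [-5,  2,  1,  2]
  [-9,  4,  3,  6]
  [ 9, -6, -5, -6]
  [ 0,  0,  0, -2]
x^2 + 4*x + 4

The characteristic polynomial is χ_A(x) = (x + 2)^4, so the eigenvalues are known. The minimal polynomial is
  m_A(x) = Π_λ (x − λ)^{k_λ}
where k_λ is the size of the *largest* Jordan block for λ (equivalently, the smallest k with (A − λI)^k v = 0 for every generalised eigenvector v of λ).

  λ = -2: largest Jordan block has size 2, contributing (x + 2)^2

So m_A(x) = (x + 2)^2 = x^2 + 4*x + 4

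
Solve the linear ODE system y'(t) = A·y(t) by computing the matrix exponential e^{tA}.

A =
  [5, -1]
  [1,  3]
e^{tA} =
  [t*exp(4*t) + exp(4*t), -t*exp(4*t)]
  [t*exp(4*t), -t*exp(4*t) + exp(4*t)]

Strategy: write A = P · J · P⁻¹ where J is a Jordan canonical form, so e^{tA} = P · e^{tJ} · P⁻¹, and e^{tJ} can be computed block-by-block.

A has Jordan form
J =
  [4, 1]
  [0, 4]
(up to reordering of blocks).

Per-block formulas:
  For a 2×2 Jordan block J_2(4): exp(t · J_2(4)) = e^(4t)·(I + t·N), where N is the 2×2 nilpotent shift.

After assembling e^{tJ} and conjugating by P, we get:

e^{tA} =
  [t*exp(4*t) + exp(4*t), -t*exp(4*t)]
  [t*exp(4*t), -t*exp(4*t) + exp(4*t)]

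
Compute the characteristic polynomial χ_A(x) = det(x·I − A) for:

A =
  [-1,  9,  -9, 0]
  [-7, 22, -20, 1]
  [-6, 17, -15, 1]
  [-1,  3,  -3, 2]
x^4 - 8*x^3 + 24*x^2 - 32*x + 16

Expanding det(x·I − A) (e.g. by cofactor expansion or by noting that A is similar to its Jordan form J, which has the same characteristic polynomial as A) gives
  χ_A(x) = x^4 - 8*x^3 + 24*x^2 - 32*x + 16
which factors as (x - 2)^4. The eigenvalues (with algebraic multiplicities) are λ = 2 with multiplicity 4.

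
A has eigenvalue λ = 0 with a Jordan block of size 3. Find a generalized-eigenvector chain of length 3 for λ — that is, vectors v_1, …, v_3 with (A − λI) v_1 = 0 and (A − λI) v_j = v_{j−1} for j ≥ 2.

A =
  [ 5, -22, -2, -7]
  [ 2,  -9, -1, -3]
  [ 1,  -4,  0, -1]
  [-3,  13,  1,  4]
A Jordan chain for λ = 0 of length 3:
v_1 = (5, 2, 1, -3)ᵀ
v_2 = (-22, -9, -4, 13)ᵀ
v_3 = (0, 1, 0, 0)ᵀ

Let N = A − (0)·I. We want v_3 with N^3 v_3 = 0 but N^2 v_3 ≠ 0; then v_{j-1} := N · v_j for j = 3, …, 2.

Pick v_3 = (0, 1, 0, 0)ᵀ.
Then v_2 = N · v_3 = (-22, -9, -4, 13)ᵀ.
Then v_1 = N · v_2 = (5, 2, 1, -3)ᵀ.

Sanity check: (A − (0)·I) v_1 = (0, 0, 0, 0)ᵀ = 0. ✓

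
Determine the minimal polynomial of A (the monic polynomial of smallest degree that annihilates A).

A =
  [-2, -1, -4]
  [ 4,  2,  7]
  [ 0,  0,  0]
x^3

The characteristic polynomial is χ_A(x) = x^3, so the eigenvalues are known. The minimal polynomial is
  m_A(x) = Π_λ (x − λ)^{k_λ}
where k_λ is the size of the *largest* Jordan block for λ (equivalently, the smallest k with (A − λI)^k v = 0 for every generalised eigenvector v of λ).

  λ = 0: largest Jordan block has size 3, contributing (x − 0)^3

So m_A(x) = x^3 = x^3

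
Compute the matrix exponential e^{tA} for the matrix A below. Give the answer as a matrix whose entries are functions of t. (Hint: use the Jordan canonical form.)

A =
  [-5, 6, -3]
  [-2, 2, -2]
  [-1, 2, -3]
e^{tA} =
  [-3*t*exp(-2*t) + exp(-2*t), 6*t*exp(-2*t), -3*t*exp(-2*t)]
  [-2*t*exp(-2*t), 4*t*exp(-2*t) + exp(-2*t), -2*t*exp(-2*t)]
  [-t*exp(-2*t), 2*t*exp(-2*t), -t*exp(-2*t) + exp(-2*t)]

Strategy: write A = P · J · P⁻¹ where J is a Jordan canonical form, so e^{tA} = P · e^{tJ} · P⁻¹, and e^{tJ} can be computed block-by-block.

A has Jordan form
J =
  [-2,  1,  0]
  [ 0, -2,  0]
  [ 0,  0, -2]
(up to reordering of blocks).

Per-block formulas:
  For a 2×2 Jordan block J_2(-2): exp(t · J_2(-2)) = e^(-2t)·(I + t·N), where N is the 2×2 nilpotent shift.
  For a 1×1 block at λ = -2: exp(t · [-2]) = [e^(-2t)].

After assembling e^{tJ} and conjugating by P, we get:

e^{tA} =
  [-3*t*exp(-2*t) + exp(-2*t), 6*t*exp(-2*t), -3*t*exp(-2*t)]
  [-2*t*exp(-2*t), 4*t*exp(-2*t) + exp(-2*t), -2*t*exp(-2*t)]
  [-t*exp(-2*t), 2*t*exp(-2*t), -t*exp(-2*t) + exp(-2*t)]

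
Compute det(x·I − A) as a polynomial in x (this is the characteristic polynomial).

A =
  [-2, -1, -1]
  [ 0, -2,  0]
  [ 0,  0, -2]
x^3 + 6*x^2 + 12*x + 8

Expanding det(x·I − A) (e.g. by cofactor expansion or by noting that A is similar to its Jordan form J, which has the same characteristic polynomial as A) gives
  χ_A(x) = x^3 + 6*x^2 + 12*x + 8
which factors as (x + 2)^3. The eigenvalues (with algebraic multiplicities) are λ = -2 with multiplicity 3.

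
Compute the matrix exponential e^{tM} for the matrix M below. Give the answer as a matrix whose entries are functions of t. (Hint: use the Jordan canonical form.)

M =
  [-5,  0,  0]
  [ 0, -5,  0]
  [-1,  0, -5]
e^{tM} =
  [exp(-5*t), 0, 0]
  [0, exp(-5*t), 0]
  [-t*exp(-5*t), 0, exp(-5*t)]

Strategy: write M = P · J · P⁻¹ where J is a Jordan canonical form, so e^{tM} = P · e^{tJ} · P⁻¹, and e^{tJ} can be computed block-by-block.

M has Jordan form
J =
  [-5,  1,  0]
  [ 0, -5,  0]
  [ 0,  0, -5]
(up to reordering of blocks).

Per-block formulas:
  For a 1×1 block at λ = -5: exp(t · [-5]) = [e^(-5t)].
  For a 2×2 Jordan block J_2(-5): exp(t · J_2(-5)) = e^(-5t)·(I + t·N), where N is the 2×2 nilpotent shift.

After assembling e^{tJ} and conjugating by P, we get:

e^{tM} =
  [exp(-5*t), 0, 0]
  [0, exp(-5*t), 0]
  [-t*exp(-5*t), 0, exp(-5*t)]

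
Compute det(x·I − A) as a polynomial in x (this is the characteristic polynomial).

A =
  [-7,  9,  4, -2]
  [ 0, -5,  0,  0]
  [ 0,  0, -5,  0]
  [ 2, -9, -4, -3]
x^4 + 20*x^3 + 150*x^2 + 500*x + 625

Expanding det(x·I − A) (e.g. by cofactor expansion or by noting that A is similar to its Jordan form J, which has the same characteristic polynomial as A) gives
  χ_A(x) = x^4 + 20*x^3 + 150*x^2 + 500*x + 625
which factors as (x + 5)^4. The eigenvalues (with algebraic multiplicities) are λ = -5 with multiplicity 4.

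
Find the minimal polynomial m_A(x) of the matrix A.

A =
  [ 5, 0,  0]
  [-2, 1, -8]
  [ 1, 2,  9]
x^2 - 10*x + 25

The characteristic polynomial is χ_A(x) = (x - 5)^3, so the eigenvalues are known. The minimal polynomial is
  m_A(x) = Π_λ (x − λ)^{k_λ}
where k_λ is the size of the *largest* Jordan block for λ (equivalently, the smallest k with (A − λI)^k v = 0 for every generalised eigenvector v of λ).

  λ = 5: largest Jordan block has size 2, contributing (x − 5)^2

So m_A(x) = (x - 5)^2 = x^2 - 10*x + 25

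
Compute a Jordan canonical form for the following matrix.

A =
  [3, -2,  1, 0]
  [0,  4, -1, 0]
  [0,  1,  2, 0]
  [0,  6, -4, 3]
J_3(3) ⊕ J_1(3)

The characteristic polynomial is
  det(x·I − A) = x^4 - 12*x^3 + 54*x^2 - 108*x + 81 = (x - 3)^4

Eigenvalues and multiplicities (the geometric multiplicity of λ is n − rank(A − λI), which equals the number of Jordan blocks for λ):
  λ = 3: algebraic multiplicity = 4, geometric multiplicity = 2

Determining the block sizes for each eigenvalue:
  λ = 3: with am = 4 and gm = 2, the partition is not yet determined (e.g. several partitions of 4 into 2 parts exist). Let N = A − (3)·I. Computing rank(N^1) = 2, rank(N^2) = 1, rank(N^3) = 0; the number of blocks of size ≥ j is rank(N^{j−1}) − rank(N^j), giving [2, 1, 1]. So we have 1 block(s) of size 3, 1 block(s) of size 1 → block sizes [3, 1]

Assembling the blocks gives a Jordan form
J =
  [3, 1, 0, 0]
  [0, 3, 1, 0]
  [0, 0, 3, 0]
  [0, 0, 0, 3]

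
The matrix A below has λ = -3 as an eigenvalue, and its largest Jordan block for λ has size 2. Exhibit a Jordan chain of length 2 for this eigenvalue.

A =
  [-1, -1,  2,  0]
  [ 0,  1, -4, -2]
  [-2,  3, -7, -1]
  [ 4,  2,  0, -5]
A Jordan chain for λ = -3 of length 2:
v_1 = (2, 0, -2, 4)ᵀ
v_2 = (1, 0, 0, 0)ᵀ

Let N = A − (-3)·I. We want v_2 with N^2 v_2 = 0 but N^1 v_2 ≠ 0; then v_{j-1} := N · v_j for j = 2, …, 2.

Pick v_2 = (1, 0, 0, 0)ᵀ.
Then v_1 = N · v_2 = (2, 0, -2, 4)ᵀ.

Sanity check: (A − (-3)·I) v_1 = (0, 0, 0, 0)ᵀ = 0. ✓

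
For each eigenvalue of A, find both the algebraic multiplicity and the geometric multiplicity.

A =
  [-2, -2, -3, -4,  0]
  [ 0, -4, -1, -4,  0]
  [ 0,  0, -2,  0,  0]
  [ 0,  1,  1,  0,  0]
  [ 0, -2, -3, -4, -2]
λ = -2: alg = 5, geom = 3

Step 1 — factor the characteristic polynomial to read off the algebraic multiplicities:
  χ_A(x) = (x + 2)^5

Step 2 — compute geometric multiplicities via the rank-nullity identity g(λ) = n − rank(A − λI):
  rank(A − (-2)·I) = 2, so dim ker(A − (-2)·I) = n − 2 = 3

Summary:
  λ = -2: algebraic multiplicity = 5, geometric multiplicity = 3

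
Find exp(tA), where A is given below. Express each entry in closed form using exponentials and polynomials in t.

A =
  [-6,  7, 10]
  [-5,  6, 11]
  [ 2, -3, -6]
e^{tA} =
  [t^2*exp(-2*t)/2 - 4*t*exp(-2*t) + exp(-2*t), -t^2*exp(-2*t) + 7*t*exp(-2*t), -3*t^2*exp(-2*t)/2 + 10*t*exp(-2*t)]
  [t^2*exp(-2*t) - 5*t*exp(-2*t), -2*t^2*exp(-2*t) + 8*t*exp(-2*t) + exp(-2*t), -3*t^2*exp(-2*t) + 11*t*exp(-2*t)]
  [-t^2*exp(-2*t)/2 + 2*t*exp(-2*t), t^2*exp(-2*t) - 3*t*exp(-2*t), 3*t^2*exp(-2*t)/2 - 4*t*exp(-2*t) + exp(-2*t)]

Strategy: write A = P · J · P⁻¹ where J is a Jordan canonical form, so e^{tA} = P · e^{tJ} · P⁻¹, and e^{tJ} can be computed block-by-block.

A has Jordan form
J =
  [-2,  1,  0]
  [ 0, -2,  1]
  [ 0,  0, -2]
(up to reordering of blocks).

Per-block formulas:
  For a 3×3 Jordan block J_3(-2): exp(t · J_3(-2)) = e^(-2t)·(I + t·N + (t^2/2)·N^2), where N is the 3×3 nilpotent shift.

After assembling e^{tJ} and conjugating by P, we get:

e^{tA} =
  [t^2*exp(-2*t)/2 - 4*t*exp(-2*t) + exp(-2*t), -t^2*exp(-2*t) + 7*t*exp(-2*t), -3*t^2*exp(-2*t)/2 + 10*t*exp(-2*t)]
  [t^2*exp(-2*t) - 5*t*exp(-2*t), -2*t^2*exp(-2*t) + 8*t*exp(-2*t) + exp(-2*t), -3*t^2*exp(-2*t) + 11*t*exp(-2*t)]
  [-t^2*exp(-2*t)/2 + 2*t*exp(-2*t), t^2*exp(-2*t) - 3*t*exp(-2*t), 3*t^2*exp(-2*t)/2 - 4*t*exp(-2*t) + exp(-2*t)]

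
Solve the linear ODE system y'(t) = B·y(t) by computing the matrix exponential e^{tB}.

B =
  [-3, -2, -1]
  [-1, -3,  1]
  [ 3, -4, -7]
e^{tB} =
  [t*exp(-4*t) + exp(-4*t), -2*t*exp(-4*t), -t*exp(-4*t)]
  [-exp(-4*t) + exp(-5*t), 2*exp(-4*t) - exp(-5*t), exp(-4*t) - exp(-5*t)]
  [t*exp(-4*t) + 2*exp(-4*t) - 2*exp(-5*t), -2*t*exp(-4*t) - 2*exp(-4*t) + 2*exp(-5*t), -t*exp(-4*t) - exp(-4*t) + 2*exp(-5*t)]

Strategy: write B = P · J · P⁻¹ where J is a Jordan canonical form, so e^{tB} = P · e^{tJ} · P⁻¹, and e^{tJ} can be computed block-by-block.

B has Jordan form
J =
  [-5,  0,  0]
  [ 0, -4,  1]
  [ 0,  0, -4]
(up to reordering of blocks).

Per-block formulas:
  For a 2×2 Jordan block J_2(-4): exp(t · J_2(-4)) = e^(-4t)·(I + t·N), where N is the 2×2 nilpotent shift.
  For a 1×1 block at λ = -5: exp(t · [-5]) = [e^(-5t)].

After assembling e^{tJ} and conjugating by P, we get:

e^{tB} =
  [t*exp(-4*t) + exp(-4*t), -2*t*exp(-4*t), -t*exp(-4*t)]
  [-exp(-4*t) + exp(-5*t), 2*exp(-4*t) - exp(-5*t), exp(-4*t) - exp(-5*t)]
  [t*exp(-4*t) + 2*exp(-4*t) - 2*exp(-5*t), -2*t*exp(-4*t) - 2*exp(-4*t) + 2*exp(-5*t), -t*exp(-4*t) - exp(-4*t) + 2*exp(-5*t)]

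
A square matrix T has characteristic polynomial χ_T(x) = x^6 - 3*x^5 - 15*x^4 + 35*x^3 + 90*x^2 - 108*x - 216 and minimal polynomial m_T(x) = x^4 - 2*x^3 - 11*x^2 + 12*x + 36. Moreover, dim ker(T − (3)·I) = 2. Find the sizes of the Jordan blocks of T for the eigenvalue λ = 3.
Block sizes for λ = 3: [2, 1]

Step 1 — from the characteristic polynomial, algebraic multiplicity of λ = 3 is 3. From dim ker(T − (3)·I) = 2, there are exactly 2 Jordan blocks for λ = 3.
Step 2 — from the minimal polynomial, the factor (x − 3)^2 tells us the largest block for λ = 3 has size 2.
Step 3 — with total size 3, 2 blocks, and largest block 2, the block sizes (in nonincreasing order) are [2, 1].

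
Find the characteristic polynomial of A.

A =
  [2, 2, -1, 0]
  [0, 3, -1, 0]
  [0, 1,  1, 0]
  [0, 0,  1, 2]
x^4 - 8*x^3 + 24*x^2 - 32*x + 16

Expanding det(x·I − A) (e.g. by cofactor expansion or by noting that A is similar to its Jordan form J, which has the same characteristic polynomial as A) gives
  χ_A(x) = x^4 - 8*x^3 + 24*x^2 - 32*x + 16
which factors as (x - 2)^4. The eigenvalues (with algebraic multiplicities) are λ = 2 with multiplicity 4.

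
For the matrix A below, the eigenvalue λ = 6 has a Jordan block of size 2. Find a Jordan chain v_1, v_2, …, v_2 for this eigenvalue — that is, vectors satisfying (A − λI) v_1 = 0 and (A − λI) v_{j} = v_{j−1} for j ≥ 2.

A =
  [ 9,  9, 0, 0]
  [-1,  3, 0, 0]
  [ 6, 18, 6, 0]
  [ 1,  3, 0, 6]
A Jordan chain for λ = 6 of length 2:
v_1 = (3, -1, 6, 1)ᵀ
v_2 = (1, 0, 0, 0)ᵀ

Let N = A − (6)·I. We want v_2 with N^2 v_2 = 0 but N^1 v_2 ≠ 0; then v_{j-1} := N · v_j for j = 2, …, 2.

Pick v_2 = (1, 0, 0, 0)ᵀ.
Then v_1 = N · v_2 = (3, -1, 6, 1)ᵀ.

Sanity check: (A − (6)·I) v_1 = (0, 0, 0, 0)ᵀ = 0. ✓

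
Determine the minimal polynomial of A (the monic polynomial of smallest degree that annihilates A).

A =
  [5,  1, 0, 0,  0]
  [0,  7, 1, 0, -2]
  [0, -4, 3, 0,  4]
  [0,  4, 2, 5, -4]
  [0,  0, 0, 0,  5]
x^3 - 15*x^2 + 75*x - 125

The characteristic polynomial is χ_A(x) = (x - 5)^5, so the eigenvalues are known. The minimal polynomial is
  m_A(x) = Π_λ (x − λ)^{k_λ}
where k_λ is the size of the *largest* Jordan block for λ (equivalently, the smallest k with (A − λI)^k v = 0 for every generalised eigenvector v of λ).

  λ = 5: largest Jordan block has size 3, contributing (x − 5)^3

So m_A(x) = (x - 5)^3 = x^3 - 15*x^2 + 75*x - 125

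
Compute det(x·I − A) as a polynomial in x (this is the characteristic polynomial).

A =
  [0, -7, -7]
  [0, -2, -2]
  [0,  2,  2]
x^3

Expanding det(x·I − A) (e.g. by cofactor expansion or by noting that A is similar to its Jordan form J, which has the same characteristic polynomial as A) gives
  χ_A(x) = x^3
which factors as x^3. The eigenvalues (with algebraic multiplicities) are λ = 0 with multiplicity 3.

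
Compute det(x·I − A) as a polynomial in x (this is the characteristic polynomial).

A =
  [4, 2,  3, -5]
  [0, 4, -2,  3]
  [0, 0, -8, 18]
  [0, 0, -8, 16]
x^4 - 16*x^3 + 96*x^2 - 256*x + 256

Expanding det(x·I − A) (e.g. by cofactor expansion or by noting that A is similar to its Jordan form J, which has the same characteristic polynomial as A) gives
  χ_A(x) = x^4 - 16*x^3 + 96*x^2 - 256*x + 256
which factors as (x - 4)^4. The eigenvalues (with algebraic multiplicities) are λ = 4 with multiplicity 4.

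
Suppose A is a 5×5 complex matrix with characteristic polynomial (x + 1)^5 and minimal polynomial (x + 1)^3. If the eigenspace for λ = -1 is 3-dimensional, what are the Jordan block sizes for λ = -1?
Block sizes for λ = -1: [3, 1, 1]

Step 1 — from the characteristic polynomial, algebraic multiplicity of λ = -1 is 5. From dim ker(A − (-1)·I) = 3, there are exactly 3 Jordan blocks for λ = -1.
Step 2 — from the minimal polynomial, the factor (x + 1)^3 tells us the largest block for λ = -1 has size 3.
Step 3 — with total size 5, 3 blocks, and largest block 3, the block sizes (in nonincreasing order) are [3, 1, 1].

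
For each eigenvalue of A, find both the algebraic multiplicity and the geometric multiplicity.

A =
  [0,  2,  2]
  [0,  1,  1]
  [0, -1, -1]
λ = 0: alg = 3, geom = 2

Step 1 — factor the characteristic polynomial to read off the algebraic multiplicities:
  χ_A(x) = x^3

Step 2 — compute geometric multiplicities via the rank-nullity identity g(λ) = n − rank(A − λI):
  rank(A − (0)·I) = 1, so dim ker(A − (0)·I) = n − 1 = 2

Summary:
  λ = 0: algebraic multiplicity = 3, geometric multiplicity = 2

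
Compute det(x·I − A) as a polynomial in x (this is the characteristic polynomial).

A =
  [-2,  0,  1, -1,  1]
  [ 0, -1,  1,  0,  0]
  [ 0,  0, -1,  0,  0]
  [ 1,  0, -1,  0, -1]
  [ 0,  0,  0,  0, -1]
x^5 + 5*x^4 + 10*x^3 + 10*x^2 + 5*x + 1

Expanding det(x·I − A) (e.g. by cofactor expansion or by noting that A is similar to its Jordan form J, which has the same characteristic polynomial as A) gives
  χ_A(x) = x^5 + 5*x^4 + 10*x^3 + 10*x^2 + 5*x + 1
which factors as (x + 1)^5. The eigenvalues (with algebraic multiplicities) are λ = -1 with multiplicity 5.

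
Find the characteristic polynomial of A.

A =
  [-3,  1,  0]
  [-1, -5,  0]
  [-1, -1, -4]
x^3 + 12*x^2 + 48*x + 64

Expanding det(x·I − A) (e.g. by cofactor expansion or by noting that A is similar to its Jordan form J, which has the same characteristic polynomial as A) gives
  χ_A(x) = x^3 + 12*x^2 + 48*x + 64
which factors as (x + 4)^3. The eigenvalues (with algebraic multiplicities) are λ = -4 with multiplicity 3.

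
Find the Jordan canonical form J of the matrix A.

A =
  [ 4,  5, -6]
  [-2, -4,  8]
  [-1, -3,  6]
J_3(2)

The characteristic polynomial is
  det(x·I − A) = x^3 - 6*x^2 + 12*x - 8 = (x - 2)^3

Eigenvalues and multiplicities (the geometric multiplicity of λ is n − rank(A − λI), which equals the number of Jordan blocks for λ):
  λ = 2: algebraic multiplicity = 3, geometric multiplicity = 1

Determining the block sizes for each eigenvalue:
  λ = 2: one block (gm = 1), so the single block has size am = 3 → block sizes [3]

Assembling the blocks gives a Jordan form
J =
  [2, 1, 0]
  [0, 2, 1]
  [0, 0, 2]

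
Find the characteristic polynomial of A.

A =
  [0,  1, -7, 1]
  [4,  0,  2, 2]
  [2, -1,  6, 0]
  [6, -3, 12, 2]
x^4 - 8*x^3 + 24*x^2 - 32*x + 16

Expanding det(x·I − A) (e.g. by cofactor expansion or by noting that A is similar to its Jordan form J, which has the same characteristic polynomial as A) gives
  χ_A(x) = x^4 - 8*x^3 + 24*x^2 - 32*x + 16
which factors as (x - 2)^4. The eigenvalues (with algebraic multiplicities) are λ = 2 with multiplicity 4.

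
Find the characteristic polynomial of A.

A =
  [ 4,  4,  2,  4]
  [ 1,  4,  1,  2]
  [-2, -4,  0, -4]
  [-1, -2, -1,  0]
x^4 - 8*x^3 + 24*x^2 - 32*x + 16

Expanding det(x·I − A) (e.g. by cofactor expansion or by noting that A is similar to its Jordan form J, which has the same characteristic polynomial as A) gives
  χ_A(x) = x^4 - 8*x^3 + 24*x^2 - 32*x + 16
which factors as (x - 2)^4. The eigenvalues (with algebraic multiplicities) are λ = 2 with multiplicity 4.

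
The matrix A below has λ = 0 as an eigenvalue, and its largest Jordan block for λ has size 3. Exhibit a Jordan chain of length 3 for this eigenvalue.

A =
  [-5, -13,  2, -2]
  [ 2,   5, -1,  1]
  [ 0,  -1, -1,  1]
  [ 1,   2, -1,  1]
A Jordan chain for λ = 0 of length 3:
v_1 = (-3, 1, -1, 0)ᵀ
v_2 = (-5, 2, 0, 1)ᵀ
v_3 = (1, 0, 0, 0)ᵀ

Let N = A − (0)·I. We want v_3 with N^3 v_3 = 0 but N^2 v_3 ≠ 0; then v_{j-1} := N · v_j for j = 3, …, 2.

Pick v_3 = (1, 0, 0, 0)ᵀ.
Then v_2 = N · v_3 = (-5, 2, 0, 1)ᵀ.
Then v_1 = N · v_2 = (-3, 1, -1, 0)ᵀ.

Sanity check: (A − (0)·I) v_1 = (0, 0, 0, 0)ᵀ = 0. ✓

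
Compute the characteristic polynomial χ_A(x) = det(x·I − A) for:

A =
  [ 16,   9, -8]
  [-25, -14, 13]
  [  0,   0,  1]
x^3 - 3*x^2 + 3*x - 1

Expanding det(x·I − A) (e.g. by cofactor expansion or by noting that A is similar to its Jordan form J, which has the same characteristic polynomial as A) gives
  χ_A(x) = x^3 - 3*x^2 + 3*x - 1
which factors as (x - 1)^3. The eigenvalues (with algebraic multiplicities) are λ = 1 with multiplicity 3.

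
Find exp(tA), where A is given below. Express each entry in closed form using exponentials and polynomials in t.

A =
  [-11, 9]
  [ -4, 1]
e^{tA} =
  [-6*t*exp(-5*t) + exp(-5*t), 9*t*exp(-5*t)]
  [-4*t*exp(-5*t), 6*t*exp(-5*t) + exp(-5*t)]

Strategy: write A = P · J · P⁻¹ where J is a Jordan canonical form, so e^{tA} = P · e^{tJ} · P⁻¹, and e^{tJ} can be computed block-by-block.

A has Jordan form
J =
  [-5,  1]
  [ 0, -5]
(up to reordering of blocks).

Per-block formulas:
  For a 2×2 Jordan block J_2(-5): exp(t · J_2(-5)) = e^(-5t)·(I + t·N), where N is the 2×2 nilpotent shift.

After assembling e^{tJ} and conjugating by P, we get:

e^{tA} =
  [-6*t*exp(-5*t) + exp(-5*t), 9*t*exp(-5*t)]
  [-4*t*exp(-5*t), 6*t*exp(-5*t) + exp(-5*t)]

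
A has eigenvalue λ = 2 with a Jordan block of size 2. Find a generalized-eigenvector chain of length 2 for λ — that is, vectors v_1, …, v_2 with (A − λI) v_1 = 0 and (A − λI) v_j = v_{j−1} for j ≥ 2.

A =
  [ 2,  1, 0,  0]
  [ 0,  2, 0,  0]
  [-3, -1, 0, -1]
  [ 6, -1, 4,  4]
A Jordan chain for λ = 2 of length 2:
v_1 = (0, 0, -3, 6)ᵀ
v_2 = (1, 0, 0, 0)ᵀ

Let N = A − (2)·I. We want v_2 with N^2 v_2 = 0 but N^1 v_2 ≠ 0; then v_{j-1} := N · v_j for j = 2, …, 2.

Pick v_2 = (1, 0, 0, 0)ᵀ.
Then v_1 = N · v_2 = (0, 0, -3, 6)ᵀ.

Sanity check: (A − (2)·I) v_1 = (0, 0, 0, 0)ᵀ = 0. ✓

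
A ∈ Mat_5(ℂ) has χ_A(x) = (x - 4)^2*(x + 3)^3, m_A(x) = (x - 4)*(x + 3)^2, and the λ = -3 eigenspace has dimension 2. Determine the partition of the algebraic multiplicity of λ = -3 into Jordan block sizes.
Block sizes for λ = -3: [2, 1]

Step 1 — from the characteristic polynomial, algebraic multiplicity of λ = -3 is 3. From dim ker(A − (-3)·I) = 2, there are exactly 2 Jordan blocks for λ = -3.
Step 2 — from the minimal polynomial, the factor (x + 3)^2 tells us the largest block for λ = -3 has size 2.
Step 3 — with total size 3, 2 blocks, and largest block 2, the block sizes (in nonincreasing order) are [2, 1].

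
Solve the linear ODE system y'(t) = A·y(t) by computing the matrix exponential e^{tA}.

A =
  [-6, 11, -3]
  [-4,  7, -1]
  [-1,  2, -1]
e^{tA} =
  [-5*t^2/2 - 6*t + 1, 5*t^2/2 + 11*t, 5*t^2 - 3*t]
  [-3*t^2/2 - 4*t, 3*t^2/2 + 7*t + 1, 3*t^2 - t]
  [-t^2/2 - t, t^2/2 + 2*t, t^2 - t + 1]

Strategy: write A = P · J · P⁻¹ where J is a Jordan canonical form, so e^{tA} = P · e^{tJ} · P⁻¹, and e^{tJ} can be computed block-by-block.

A has Jordan form
J =
  [0, 1, 0]
  [0, 0, 1]
  [0, 0, 0]
(up to reordering of blocks).

Per-block formulas:
  For a 3×3 Jordan block J_3(0): exp(t · J_3(0)) = e^(0t)·(I + t·N + (t^2/2)·N^2), where N is the 3×3 nilpotent shift.

After assembling e^{tJ} and conjugating by P, we get:

e^{tA} =
  [-5*t^2/2 - 6*t + 1, 5*t^2/2 + 11*t, 5*t^2 - 3*t]
  [-3*t^2/2 - 4*t, 3*t^2/2 + 7*t + 1, 3*t^2 - t]
  [-t^2/2 - t, t^2/2 + 2*t, t^2 - t + 1]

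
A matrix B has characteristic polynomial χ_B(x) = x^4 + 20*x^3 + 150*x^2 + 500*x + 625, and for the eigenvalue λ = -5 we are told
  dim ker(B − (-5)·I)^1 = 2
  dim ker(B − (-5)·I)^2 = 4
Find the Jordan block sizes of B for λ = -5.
Block sizes for λ = -5: [2, 2]

From the dimensions of kernels of powers, the number of Jordan blocks of size at least j is d_j − d_{j−1} where d_j = dim ker(N^j) (with d_0 = 0). Computing the differences gives [2, 2].
The number of blocks of size exactly k is (#blocks of size ≥ k) − (#blocks of size ≥ k + 1), so the partition is: 2 block(s) of size 2.
In nonincreasing order the block sizes are [2, 2].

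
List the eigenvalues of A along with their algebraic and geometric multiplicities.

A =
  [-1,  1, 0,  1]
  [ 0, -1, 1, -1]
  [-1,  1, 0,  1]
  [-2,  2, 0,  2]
λ = 0: alg = 4, geom = 2

Step 1 — factor the characteristic polynomial to read off the algebraic multiplicities:
  χ_A(x) = x^4

Step 2 — compute geometric multiplicities via the rank-nullity identity g(λ) = n − rank(A − λI):
  rank(A − (0)·I) = 2, so dim ker(A − (0)·I) = n − 2 = 2

Summary:
  λ = 0: algebraic multiplicity = 4, geometric multiplicity = 2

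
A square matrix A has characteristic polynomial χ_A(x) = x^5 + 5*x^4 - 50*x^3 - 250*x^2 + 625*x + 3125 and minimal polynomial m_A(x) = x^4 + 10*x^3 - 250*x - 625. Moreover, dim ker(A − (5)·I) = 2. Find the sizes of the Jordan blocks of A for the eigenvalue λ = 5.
Block sizes for λ = 5: [1, 1]

Step 1 — from the characteristic polynomial, algebraic multiplicity of λ = 5 is 2. From dim ker(A − (5)·I) = 2, there are exactly 2 Jordan blocks for λ = 5.
Step 2 — from the minimal polynomial, the factor (x − 5) tells us the largest block for λ = 5 has size 1.
Step 3 — with total size 2, 2 blocks, and largest block 1, the block sizes (in nonincreasing order) are [1, 1].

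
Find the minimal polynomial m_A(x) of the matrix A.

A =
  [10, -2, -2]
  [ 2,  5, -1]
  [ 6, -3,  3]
x^2 - 12*x + 36

The characteristic polynomial is χ_A(x) = (x - 6)^3, so the eigenvalues are known. The minimal polynomial is
  m_A(x) = Π_λ (x − λ)^{k_λ}
where k_λ is the size of the *largest* Jordan block for λ (equivalently, the smallest k with (A − λI)^k v = 0 for every generalised eigenvector v of λ).

  λ = 6: largest Jordan block has size 2, contributing (x − 6)^2

So m_A(x) = (x - 6)^2 = x^2 - 12*x + 36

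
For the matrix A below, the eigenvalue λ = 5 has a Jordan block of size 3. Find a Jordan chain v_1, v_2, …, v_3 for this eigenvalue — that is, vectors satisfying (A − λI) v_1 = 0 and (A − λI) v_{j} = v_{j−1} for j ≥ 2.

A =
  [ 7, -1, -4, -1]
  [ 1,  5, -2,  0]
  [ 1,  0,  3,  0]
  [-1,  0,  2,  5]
A Jordan chain for λ = 5 of length 3:
v_1 = (-2, -1, -1, 1)ᵀ
v_2 = (-1, 0, 0, 0)ᵀ
v_3 = (0, 1, 0, 0)ᵀ

Let N = A − (5)·I. We want v_3 with N^3 v_3 = 0 but N^2 v_3 ≠ 0; then v_{j-1} := N · v_j for j = 3, …, 2.

Pick v_3 = (0, 1, 0, 0)ᵀ.
Then v_2 = N · v_3 = (-1, 0, 0, 0)ᵀ.
Then v_1 = N · v_2 = (-2, -1, -1, 1)ᵀ.

Sanity check: (A − (5)·I) v_1 = (0, 0, 0, 0)ᵀ = 0. ✓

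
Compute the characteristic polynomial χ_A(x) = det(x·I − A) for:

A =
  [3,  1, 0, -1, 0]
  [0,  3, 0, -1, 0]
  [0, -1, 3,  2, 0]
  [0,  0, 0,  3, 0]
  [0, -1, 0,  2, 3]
x^5 - 15*x^4 + 90*x^3 - 270*x^2 + 405*x - 243

Expanding det(x·I − A) (e.g. by cofactor expansion or by noting that A is similar to its Jordan form J, which has the same characteristic polynomial as A) gives
  χ_A(x) = x^5 - 15*x^4 + 90*x^3 - 270*x^2 + 405*x - 243
which factors as (x - 3)^5. The eigenvalues (with algebraic multiplicities) are λ = 3 with multiplicity 5.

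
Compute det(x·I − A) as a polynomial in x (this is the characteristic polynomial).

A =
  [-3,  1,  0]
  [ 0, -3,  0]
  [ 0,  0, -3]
x^3 + 9*x^2 + 27*x + 27

Expanding det(x·I − A) (e.g. by cofactor expansion or by noting that A is similar to its Jordan form J, which has the same characteristic polynomial as A) gives
  χ_A(x) = x^3 + 9*x^2 + 27*x + 27
which factors as (x + 3)^3. The eigenvalues (with algebraic multiplicities) are λ = -3 with multiplicity 3.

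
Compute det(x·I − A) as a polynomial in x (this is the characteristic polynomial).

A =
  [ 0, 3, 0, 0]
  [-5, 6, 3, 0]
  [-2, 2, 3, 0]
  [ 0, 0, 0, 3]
x^4 - 12*x^3 + 54*x^2 - 108*x + 81

Expanding det(x·I − A) (e.g. by cofactor expansion or by noting that A is similar to its Jordan form J, which has the same characteristic polynomial as A) gives
  χ_A(x) = x^4 - 12*x^3 + 54*x^2 - 108*x + 81
which factors as (x - 3)^4. The eigenvalues (with algebraic multiplicities) are λ = 3 with multiplicity 4.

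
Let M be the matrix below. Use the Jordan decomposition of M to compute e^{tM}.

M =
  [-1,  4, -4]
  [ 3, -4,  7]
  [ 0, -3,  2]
e^{tM} =
  [6*t^2*exp(-t) + exp(-t), 4*t*exp(-t), 8*t^2*exp(-t) - 4*t*exp(-t)]
  [-9*t^2*exp(-t)/2 + 3*t*exp(-t), -3*t*exp(-t) + exp(-t), -6*t^2*exp(-t) + 7*t*exp(-t)]
  [-9*t^2*exp(-t)/2, -3*t*exp(-t), -6*t^2*exp(-t) + 3*t*exp(-t) + exp(-t)]

Strategy: write M = P · J · P⁻¹ where J is a Jordan canonical form, so e^{tM} = P · e^{tJ} · P⁻¹, and e^{tJ} can be computed block-by-block.

M has Jordan form
J =
  [-1,  1,  0]
  [ 0, -1,  1]
  [ 0,  0, -1]
(up to reordering of blocks).

Per-block formulas:
  For a 3×3 Jordan block J_3(-1): exp(t · J_3(-1)) = e^(-1t)·(I + t·N + (t^2/2)·N^2), where N is the 3×3 nilpotent shift.

After assembling e^{tJ} and conjugating by P, we get:

e^{tM} =
  [6*t^2*exp(-t) + exp(-t), 4*t*exp(-t), 8*t^2*exp(-t) - 4*t*exp(-t)]
  [-9*t^2*exp(-t)/2 + 3*t*exp(-t), -3*t*exp(-t) + exp(-t), -6*t^2*exp(-t) + 7*t*exp(-t)]
  [-9*t^2*exp(-t)/2, -3*t*exp(-t), -6*t^2*exp(-t) + 3*t*exp(-t) + exp(-t)]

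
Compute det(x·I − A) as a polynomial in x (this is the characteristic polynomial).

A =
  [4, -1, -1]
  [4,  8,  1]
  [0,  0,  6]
x^3 - 18*x^2 + 108*x - 216

Expanding det(x·I − A) (e.g. by cofactor expansion or by noting that A is similar to its Jordan form J, which has the same characteristic polynomial as A) gives
  χ_A(x) = x^3 - 18*x^2 + 108*x - 216
which factors as (x - 6)^3. The eigenvalues (with algebraic multiplicities) are λ = 6 with multiplicity 3.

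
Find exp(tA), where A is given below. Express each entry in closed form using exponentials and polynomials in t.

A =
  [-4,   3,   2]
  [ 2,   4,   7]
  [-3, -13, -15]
e^{tA} =
  [t^2*exp(-5*t)/2 + t*exp(-5*t) + exp(-5*t), 2*t^2*exp(-5*t) + 3*t*exp(-5*t), 3*t^2*exp(-5*t)/2 + 2*t*exp(-5*t)]
  [-t^2*exp(-5*t)/2 + 2*t*exp(-5*t), -2*t^2*exp(-5*t) + 9*t*exp(-5*t) + exp(-5*t), -3*t^2*exp(-5*t)/2 + 7*t*exp(-5*t)]
  [t^2*exp(-5*t)/2 - 3*t*exp(-5*t), 2*t^2*exp(-5*t) - 13*t*exp(-5*t), 3*t^2*exp(-5*t)/2 - 10*t*exp(-5*t) + exp(-5*t)]

Strategy: write A = P · J · P⁻¹ where J is a Jordan canonical form, so e^{tA} = P · e^{tJ} · P⁻¹, and e^{tJ} can be computed block-by-block.

A has Jordan form
J =
  [-5,  1,  0]
  [ 0, -5,  1]
  [ 0,  0, -5]
(up to reordering of blocks).

Per-block formulas:
  For a 3×3 Jordan block J_3(-5): exp(t · J_3(-5)) = e^(-5t)·(I + t·N + (t^2/2)·N^2), where N is the 3×3 nilpotent shift.

After assembling e^{tJ} and conjugating by P, we get:

e^{tA} =
  [t^2*exp(-5*t)/2 + t*exp(-5*t) + exp(-5*t), 2*t^2*exp(-5*t) + 3*t*exp(-5*t), 3*t^2*exp(-5*t)/2 + 2*t*exp(-5*t)]
  [-t^2*exp(-5*t)/2 + 2*t*exp(-5*t), -2*t^2*exp(-5*t) + 9*t*exp(-5*t) + exp(-5*t), -3*t^2*exp(-5*t)/2 + 7*t*exp(-5*t)]
  [t^2*exp(-5*t)/2 - 3*t*exp(-5*t), 2*t^2*exp(-5*t) - 13*t*exp(-5*t), 3*t^2*exp(-5*t)/2 - 10*t*exp(-5*t) + exp(-5*t)]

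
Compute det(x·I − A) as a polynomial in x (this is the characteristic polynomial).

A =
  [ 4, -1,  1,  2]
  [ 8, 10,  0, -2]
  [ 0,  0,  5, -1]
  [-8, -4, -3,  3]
x^4 - 22*x^3 + 180*x^2 - 648*x + 864

Expanding det(x·I − A) (e.g. by cofactor expansion or by noting that A is similar to its Jordan form J, which has the same characteristic polynomial as A) gives
  χ_A(x) = x^4 - 22*x^3 + 180*x^2 - 648*x + 864
which factors as (x - 6)^3*(x - 4). The eigenvalues (with algebraic multiplicities) are λ = 4 with multiplicity 1, λ = 6 with multiplicity 3.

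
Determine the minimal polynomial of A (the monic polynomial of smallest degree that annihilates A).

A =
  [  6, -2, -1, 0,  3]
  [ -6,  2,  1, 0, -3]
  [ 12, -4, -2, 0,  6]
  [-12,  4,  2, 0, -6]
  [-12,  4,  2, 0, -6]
x^2

The characteristic polynomial is χ_A(x) = x^5, so the eigenvalues are known. The minimal polynomial is
  m_A(x) = Π_λ (x − λ)^{k_λ}
where k_λ is the size of the *largest* Jordan block for λ (equivalently, the smallest k with (A − λI)^k v = 0 for every generalised eigenvector v of λ).

  λ = 0: largest Jordan block has size 2, contributing (x − 0)^2

So m_A(x) = x^2 = x^2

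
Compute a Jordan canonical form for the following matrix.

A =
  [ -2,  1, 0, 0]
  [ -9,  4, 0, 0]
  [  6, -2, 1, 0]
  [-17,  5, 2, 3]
J_2(1) ⊕ J_1(1) ⊕ J_1(3)

The characteristic polynomial is
  det(x·I − A) = x^4 - 6*x^3 + 12*x^2 - 10*x + 3 = (x - 3)*(x - 1)^3

Eigenvalues and multiplicities (the geometric multiplicity of λ is n − rank(A − λI), which equals the number of Jordan blocks for λ):
  λ = 1: algebraic multiplicity = 3, geometric multiplicity = 2
  λ = 3: algebraic multiplicity = 1, geometric multiplicity = 1

Determining the block sizes for each eigenvalue:
  λ = 1: 2 blocks summing to 3 forces exactly one block of size 2 and the rest size 1 → block sizes [2, 1]
  λ = 3: one block (gm = 1), so the single block has size am = 1 → block sizes [1]

Assembling the blocks gives a Jordan form
J =
  [1, 1, 0, 0]
  [0, 1, 0, 0]
  [0, 0, 1, 0]
  [0, 0, 0, 3]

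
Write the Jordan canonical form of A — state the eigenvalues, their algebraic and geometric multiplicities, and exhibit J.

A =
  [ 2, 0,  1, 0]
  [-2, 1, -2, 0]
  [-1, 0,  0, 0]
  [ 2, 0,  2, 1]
J_2(1) ⊕ J_1(1) ⊕ J_1(1)

The characteristic polynomial is
  det(x·I − A) = x^4 - 4*x^3 + 6*x^2 - 4*x + 1 = (x - 1)^4

Eigenvalues and multiplicities (the geometric multiplicity of λ is n − rank(A − λI), which equals the number of Jordan blocks for λ):
  λ = 1: algebraic multiplicity = 4, geometric multiplicity = 3

Determining the block sizes for each eigenvalue:
  λ = 1: 3 blocks summing to 4 forces exactly one block of size 2 and the rest size 1 → block sizes [2, 1, 1]

Assembling the blocks gives a Jordan form
J =
  [1, 1, 0, 0]
  [0, 1, 0, 0]
  [0, 0, 1, 0]
  [0, 0, 0, 1]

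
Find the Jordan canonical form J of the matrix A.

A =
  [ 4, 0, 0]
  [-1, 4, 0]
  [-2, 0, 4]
J_2(4) ⊕ J_1(4)

The characteristic polynomial is
  det(x·I − A) = x^3 - 12*x^2 + 48*x - 64 = (x - 4)^3

Eigenvalues and multiplicities (the geometric multiplicity of λ is n − rank(A − λI), which equals the number of Jordan blocks for λ):
  λ = 4: algebraic multiplicity = 3, geometric multiplicity = 2

Determining the block sizes for each eigenvalue:
  λ = 4: 2 blocks summing to 3 forces exactly one block of size 2 and the rest size 1 → block sizes [2, 1]

Assembling the blocks gives a Jordan form
J =
  [4, 1, 0]
  [0, 4, 0]
  [0, 0, 4]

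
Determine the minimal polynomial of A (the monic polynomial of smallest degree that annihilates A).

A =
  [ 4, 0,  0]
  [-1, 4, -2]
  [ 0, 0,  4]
x^2 - 8*x + 16

The characteristic polynomial is χ_A(x) = (x - 4)^3, so the eigenvalues are known. The minimal polynomial is
  m_A(x) = Π_λ (x − λ)^{k_λ}
where k_λ is the size of the *largest* Jordan block for λ (equivalently, the smallest k with (A − λI)^k v = 0 for every generalised eigenvector v of λ).

  λ = 4: largest Jordan block has size 2, contributing (x − 4)^2

So m_A(x) = (x - 4)^2 = x^2 - 8*x + 16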